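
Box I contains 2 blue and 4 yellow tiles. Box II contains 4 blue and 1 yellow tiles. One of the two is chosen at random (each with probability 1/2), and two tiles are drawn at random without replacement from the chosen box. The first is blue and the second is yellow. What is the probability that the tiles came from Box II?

P(E | Box I) = 4/15; P(E | Box II) = 1/5.
P(E) = 1/2·4/15 + 1/2·1/5 = 7/30.
By Bayes' rule, P(Box II | E) = 1/10 / 7/30 = 3/7 ≈ 0.4286.

3/7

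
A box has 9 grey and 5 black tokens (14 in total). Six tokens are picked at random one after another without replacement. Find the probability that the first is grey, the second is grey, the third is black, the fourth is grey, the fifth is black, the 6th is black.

Multiply the conditional probability of each draw in order, without replacement, so each draw removes one from its color and from the total.
P = (9/14) · (8/13) · (5/12) · (7/11) · (4/10) · (3/9) = 2/143 ≈ 0.0140.

2/143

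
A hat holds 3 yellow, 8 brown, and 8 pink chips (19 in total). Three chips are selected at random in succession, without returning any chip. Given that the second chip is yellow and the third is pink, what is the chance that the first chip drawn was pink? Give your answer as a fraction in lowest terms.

7/17

P(first=pink and the second chip is yellow and the third is pink) = (8/19)·(3/18)·(7/17) = 28/969.
P(E) = Σ over first color = 8/969 + 32/969 + 28/969 = 4/57.
By Bayes, P(first=pink | E) = 28/969 / 4/57 = 7/17 ≈ 0.4118.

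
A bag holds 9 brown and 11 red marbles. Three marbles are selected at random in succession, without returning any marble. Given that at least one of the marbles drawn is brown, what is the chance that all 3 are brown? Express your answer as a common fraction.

P(all 3 brown) = C(9,3)/C(20,3) = 7/95; P(at least one brown) = 1 − C(11,3)/C(20,3) = 65/76.
Since 'all 3 brown' ⊆ 'at least one brown', P(all 3 | at least one) = 7/95 / 65/76 = 28/325 ≈ 0.0862.

28/325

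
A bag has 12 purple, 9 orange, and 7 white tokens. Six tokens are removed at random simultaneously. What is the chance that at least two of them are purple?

Sum the hypergeometric tail for j = 2,…,6 purple tokens.
Favorable = C(12,2)·C(16,4) + C(12,3)·C(16,3) + C(12,4)·C(16,2) + C(12,5)·C(16,1) + C(12,6)·C(16,0) = 316316; total = C(28,6) = 376740.
P = 316316/376740 = 869/1035 ≈ 0.8396.

869/1035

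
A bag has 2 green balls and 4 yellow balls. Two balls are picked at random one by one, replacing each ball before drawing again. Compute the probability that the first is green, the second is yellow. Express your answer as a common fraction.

Multiply the conditional probability of each draw in order, with replacement (the composition resets each draw).
P = (2/6) · (4/6) = 2/9 ≈ 0.2222.

2/9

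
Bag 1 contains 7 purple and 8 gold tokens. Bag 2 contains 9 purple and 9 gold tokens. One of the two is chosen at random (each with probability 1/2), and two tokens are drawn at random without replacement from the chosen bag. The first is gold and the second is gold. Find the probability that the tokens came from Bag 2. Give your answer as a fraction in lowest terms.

15/32

P(E | Bag 1) = 4/15; P(E | Bag 2) = 4/17.
P(E) = 1/2·4/15 + 1/2·4/17 = 64/255.
By Bayes' rule, P(Bag 2 | E) = 2/17 / 64/255 = 15/32 ≈ 0.4688.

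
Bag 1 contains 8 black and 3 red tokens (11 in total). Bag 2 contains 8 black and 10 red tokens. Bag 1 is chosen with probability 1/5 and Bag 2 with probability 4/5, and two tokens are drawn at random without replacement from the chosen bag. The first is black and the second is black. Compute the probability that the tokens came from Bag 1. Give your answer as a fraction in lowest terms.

P(E | Bag 1) = 28/55; P(E | Bag 2) = 28/153.
P(E) = 1/5·28/55 + 4/5·28/153 = 10444/42075.
By Bayes' rule, P(Bag 1 | E) = 28/275 / 10444/42075 = 153/373 ≈ 0.4102.

153/373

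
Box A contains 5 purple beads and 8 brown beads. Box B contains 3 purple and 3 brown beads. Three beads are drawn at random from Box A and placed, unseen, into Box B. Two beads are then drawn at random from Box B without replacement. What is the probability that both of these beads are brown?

125/468

Condition on how many of the transferred beads are brown (from Box A: 8 brown of 13; then Box B has 9 total).
  0 brown: C(8,0)C(5,3)/C(13,3) = 5/143; then P = C(3,2)/C(9,2) = 1/12
  1 brown: C(8,1)C(5,2)/C(13,3) = 40/143; then P = C(4,2)/C(9,2) = 1/6
  2 brown: C(8,2)C(5,1)/C(13,3) = 70/143; then P = C(5,2)/C(9,2) = 5/18
  3 brown: C(8,3)C(5,0)/C(13,3) = 28/143; then P = C(6,2)/C(9,2) = 5/12
P(both brown) = 125/468 ≈ 0.2671.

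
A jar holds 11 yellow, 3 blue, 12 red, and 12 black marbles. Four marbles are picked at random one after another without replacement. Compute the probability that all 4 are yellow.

Unordered draws without replacement: count favorable combinations over C(38,4).
Favorable = C(11,4) · C(3,0) · C(12,0) · C(12,0) = 330; total = C(38,4) = 73815.
P = 330/73815 = 22/4921 ≈ 0.0045.

22/4921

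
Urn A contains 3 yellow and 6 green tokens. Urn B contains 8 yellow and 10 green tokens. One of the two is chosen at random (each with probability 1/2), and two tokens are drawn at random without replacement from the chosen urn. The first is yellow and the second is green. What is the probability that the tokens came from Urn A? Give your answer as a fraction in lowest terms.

153/313

P(E | Urn A) = 1/4; P(E | Urn B) = 40/153.
P(E) = 1/2·1/4 + 1/2·40/153 = 313/1224.
By Bayes' rule, P(Urn A | E) = 1/8 / 313/1224 = 153/313 ≈ 0.4888.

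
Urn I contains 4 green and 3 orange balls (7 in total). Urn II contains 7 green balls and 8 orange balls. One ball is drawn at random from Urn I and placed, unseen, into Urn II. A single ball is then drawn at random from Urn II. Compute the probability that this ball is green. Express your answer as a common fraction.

Condition on how many of the transferred balls are green (from Urn I: 4 green of 7; then Urn II has 16 total).
  0 green: C(4,0)C(3,1)/C(7,1) = 3/7; then P = 7/16
  1 green: C(4,1)C(3,0)/C(7,1) = 4/7; then P = 8/16
P(green from Urn II) = 53/112 ≈ 0.4732.

53/112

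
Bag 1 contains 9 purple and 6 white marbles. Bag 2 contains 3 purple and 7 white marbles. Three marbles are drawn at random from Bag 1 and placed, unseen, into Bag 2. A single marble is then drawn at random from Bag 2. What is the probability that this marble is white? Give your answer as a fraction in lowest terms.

Condition on how many of the transferred marbles are white (from Bag 1: 6 white of 15; then Bag 2 has 13 total).
  0 white: C(6,0)C(9,3)/C(15,3) = 12/65; then P = 7/13
  1 white: C(6,1)C(9,2)/C(15,3) = 216/455; then P = 8/13
  2 white: C(6,2)C(9,1)/C(15,3) = 27/91; then P = 9/13
  3 white: C(6,3)C(9,0)/C(15,3) = 4/91; then P = 10/13
P(white from Bag 2) = 41/65 ≈ 0.6308.

41/65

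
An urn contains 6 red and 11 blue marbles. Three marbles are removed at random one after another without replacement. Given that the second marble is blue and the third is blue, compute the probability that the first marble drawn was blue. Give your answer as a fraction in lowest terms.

P(first=blue and the second marble is blue and the third is blue) = (11/17)·(10/16)·(9/15) = 33/136.
P(E) = Σ over first color = 11/68 + 33/136 = 55/136.
By Bayes, P(first=blue | E) = 33/136 / 55/136 = 3/5 ≈ 0.6000.

3/5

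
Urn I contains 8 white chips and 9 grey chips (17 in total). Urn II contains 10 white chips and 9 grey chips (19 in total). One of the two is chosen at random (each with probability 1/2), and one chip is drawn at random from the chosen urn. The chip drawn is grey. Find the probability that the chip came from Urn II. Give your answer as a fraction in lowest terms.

17/36

P(grey | Urn I) = 9/17; P(grey | Urn II) = 9/19.
P(grey) = 1/2·9/17 + 1/2·9/19 = 162/323.
By Bayes' rule, P(Urn II | grey) = 9/38 / 162/323 = 17/36 ≈ 0.4722.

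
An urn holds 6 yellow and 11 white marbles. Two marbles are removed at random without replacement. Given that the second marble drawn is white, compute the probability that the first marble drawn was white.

P(first=white and the second marble drawn is white) = (11/17)·(10/16) = 55/136.
P(the second marble drawn is white) = Σ over first color = 33/136 + 55/136 = 11/17.
By Bayes, P(first=white | the second marble drawn is white) = 55/136 / 11/17 = 5/8 ≈ 0.6250.

5/8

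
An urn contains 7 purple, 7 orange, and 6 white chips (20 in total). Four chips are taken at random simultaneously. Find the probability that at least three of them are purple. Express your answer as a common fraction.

98/969

Sum the hypergeometric tail for j = 3,…,4 purple chips.
Favorable = C(7,3)·C(13,1) + C(7,4)·C(13,0) = 490; total = C(20,4) = 4845.
P = 490/4845 = 98/969 ≈ 0.1011.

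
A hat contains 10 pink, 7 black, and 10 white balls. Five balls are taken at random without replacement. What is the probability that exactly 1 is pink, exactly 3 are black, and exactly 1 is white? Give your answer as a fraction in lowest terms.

350/8073

Unordered draws without replacement: count favorable combinations over C(27,5).
Favorable = C(10,1) · C(7,3) · C(10,1) = 3500; total = C(27,5) = 80730.
P = 3500/80730 = 350/8073 ≈ 0.0434.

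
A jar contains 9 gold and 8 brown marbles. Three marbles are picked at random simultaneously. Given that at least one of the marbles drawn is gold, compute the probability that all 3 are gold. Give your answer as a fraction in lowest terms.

P(all 3 gold) = C(9,3)/C(17,3) = 21/170; P(at least one gold) = 1 − C(8,3)/C(17,3) = 78/85.
Since 'all 3 gold' ⊆ 'at least one gold', P(all 3 | at least one) = 21/170 / 78/85 = 7/52 ≈ 0.1346.

7/52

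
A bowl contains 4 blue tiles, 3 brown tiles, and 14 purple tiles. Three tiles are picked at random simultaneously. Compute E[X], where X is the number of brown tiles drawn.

By linearity of expectation, E[X] = Σ P(draw i is brown); by symmetry each draw (even without replacement) has P(brown) = 3/21.
E[X] = 3 · 3/21 = 3/7 ≈ 0.4286.

3/7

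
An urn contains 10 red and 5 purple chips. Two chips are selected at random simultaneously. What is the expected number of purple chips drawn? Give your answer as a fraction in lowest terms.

By linearity of expectation, E[X] = Σ P(draw i is purple); by symmetry each draw (even without replacement) has P(purple) = 5/15.
E[X] = 2 · 5/15 = 2/3 ≈ 0.6667.

2/3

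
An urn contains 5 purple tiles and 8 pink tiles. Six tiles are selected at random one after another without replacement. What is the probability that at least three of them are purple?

59/143

Sum the hypergeometric tail for j = 3,…,5 purple tiles.
Favorable = C(5,3)·C(8,3) + C(5,4)·C(8,2) + C(5,5)·C(8,1) = 708; total = C(13,6) = 1716.
P = 708/1716 = 59/143 ≈ 0.4126.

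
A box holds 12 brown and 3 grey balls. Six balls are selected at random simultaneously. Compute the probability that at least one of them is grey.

53/65

Use the complement: P(at least one grey) = 1 − P(no grey).
P(none) = C(12,6)/C(15,6) = 924/5005.
So P = 1 − 924/5005 = 53/65 ≈ 0.8154.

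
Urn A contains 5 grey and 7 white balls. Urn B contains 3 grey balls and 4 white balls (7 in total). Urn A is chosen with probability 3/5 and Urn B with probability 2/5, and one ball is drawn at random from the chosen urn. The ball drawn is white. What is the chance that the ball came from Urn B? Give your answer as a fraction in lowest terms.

32/81

P(white | Urn A) = 7/12; P(white | Urn B) = 4/7.
P(white) = 3/5·7/12 + 2/5·4/7 = 81/140.
By Bayes' rule, P(Urn B | white) = 8/35 / 81/140 = 32/81 ≈ 0.3951.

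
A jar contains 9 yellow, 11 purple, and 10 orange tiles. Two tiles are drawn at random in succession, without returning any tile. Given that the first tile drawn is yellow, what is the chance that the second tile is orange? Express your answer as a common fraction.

After removing 1 yellow, the jar has 10 orange out of 29 remaining.
P(second is orange | given) = 10/29 ≈ 0.3448.

10/29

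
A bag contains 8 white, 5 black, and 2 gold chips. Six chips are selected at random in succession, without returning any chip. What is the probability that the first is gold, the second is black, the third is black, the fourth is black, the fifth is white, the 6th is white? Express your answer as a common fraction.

Multiply the conditional probability of each draw in order, without replacement, so each draw removes one from its color and from the total.
P = (2/15) · (5/14) · (4/13) · (3/12) · (8/11) · (7/10) = 4/2145 ≈ 0.0019.

4/2145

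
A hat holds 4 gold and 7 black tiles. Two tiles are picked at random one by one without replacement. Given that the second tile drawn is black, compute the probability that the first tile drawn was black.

P(first=black and the second tile drawn is black) = (7/11)·(6/10) = 21/55.
P(the second tile drawn is black) = Σ over first color = 14/55 + 21/55 = 7/11.
By Bayes, P(first=black | the second tile drawn is black) = 21/55 / 7/11 = 3/5 ≈ 0.6000.

3/5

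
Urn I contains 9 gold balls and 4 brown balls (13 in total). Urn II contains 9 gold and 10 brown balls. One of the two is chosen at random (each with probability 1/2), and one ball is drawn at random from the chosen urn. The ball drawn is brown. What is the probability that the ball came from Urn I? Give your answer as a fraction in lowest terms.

38/103

P(brown | Urn I) = 4/13; P(brown | Urn II) = 10/19.
P(brown) = 1/2·4/13 + 1/2·10/19 = 103/247.
By Bayes' rule, P(Urn I | brown) = 2/13 / 103/247 = 38/103 ≈ 0.3689.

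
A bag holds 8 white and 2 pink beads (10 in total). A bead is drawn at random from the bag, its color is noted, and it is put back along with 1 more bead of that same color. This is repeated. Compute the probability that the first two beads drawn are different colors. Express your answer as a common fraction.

16/55

Either white then pink, or pink then white; after the first draw the total is 11.
P = (8/10)·(2/11) + (2/10)·(8/11) = 16/55 ≈ 0.2909.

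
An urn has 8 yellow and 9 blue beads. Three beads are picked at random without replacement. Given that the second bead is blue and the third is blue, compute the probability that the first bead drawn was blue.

P(first=blue and the second bead is blue and the third is blue) = (9/17)·(8/16)·(7/15) = 21/170.
P(E) = Σ over first color = 12/85 + 21/170 = 9/34.
By Bayes, P(first=blue | E) = 21/170 / 9/34 = 7/15 ≈ 0.4667.

7/15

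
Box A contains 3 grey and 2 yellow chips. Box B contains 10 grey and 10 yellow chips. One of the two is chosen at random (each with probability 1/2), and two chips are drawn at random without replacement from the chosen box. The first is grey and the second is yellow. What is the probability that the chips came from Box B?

P(E | Box A) = 3/10; P(E | Box B) = 5/19.
P(E) = 1/2·3/10 + 1/2·5/19 = 107/380.
By Bayes' rule, P(Box B | E) = 5/38 / 107/380 = 50/107 ≈ 0.4673.

50/107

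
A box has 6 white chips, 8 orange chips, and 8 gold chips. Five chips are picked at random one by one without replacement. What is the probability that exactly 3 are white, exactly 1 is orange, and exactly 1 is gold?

Unordered draws without replacement: count favorable combinations over C(22,5).
Favorable = C(6,3) · C(8,1) · C(8,1) = 1280; total = C(22,5) = 26334.
P = 1280/26334 = 640/13167 ≈ 0.0486.

640/13167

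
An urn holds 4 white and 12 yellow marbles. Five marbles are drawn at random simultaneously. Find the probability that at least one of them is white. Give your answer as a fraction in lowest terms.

149/182

Use the complement: P(at least one white) = 1 − P(no white).
P(none) = C(12,5)/C(16,5) = 792/4368.
So P = 1 − 792/4368 = 149/182 ≈ 0.8187.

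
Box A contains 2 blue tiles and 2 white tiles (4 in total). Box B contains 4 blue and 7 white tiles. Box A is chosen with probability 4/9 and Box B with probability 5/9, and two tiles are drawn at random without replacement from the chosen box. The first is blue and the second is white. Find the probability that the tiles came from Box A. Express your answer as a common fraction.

22/43

P(E | Box A) = 1/3; P(E | Box B) = 14/55.
P(E) = 4/9·1/3 + 5/9·14/55 = 86/297.
By Bayes' rule, P(Box A | E) = 4/27 / 86/297 = 22/43 ≈ 0.5116.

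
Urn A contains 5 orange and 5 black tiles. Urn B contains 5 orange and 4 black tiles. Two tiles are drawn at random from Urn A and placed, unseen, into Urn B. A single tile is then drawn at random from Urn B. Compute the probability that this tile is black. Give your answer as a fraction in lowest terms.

Condition on how many of the transferred tiles are black (from Urn A: 5 black of 10; then Urn B has 11 total).
  0 black: C(5,0)C(5,2)/C(10,2) = 2/9; then P = 4/11
  1 black: C(5,1)C(5,1)/C(10,2) = 5/9; then P = 5/11
  2 black: C(5,2)C(5,0)/C(10,2) = 2/9; then P = 6/11
P(black from Urn B) = 5/11 ≈ 0.4545.

5/11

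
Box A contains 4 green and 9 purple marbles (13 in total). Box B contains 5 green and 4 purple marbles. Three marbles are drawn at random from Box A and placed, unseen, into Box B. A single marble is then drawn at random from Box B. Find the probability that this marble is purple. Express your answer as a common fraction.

79/156

Condition on how many of the transferred marbles are purple (from Box A: 9 purple of 13; then Box B has 12 total).
  0 purple: C(9,0)C(4,3)/C(13,3) = 2/143; then P = 4/12
  1 purple: C(9,1)C(4,2)/C(13,3) = 27/143; then P = 5/12
  2 purple: C(9,2)C(4,1)/C(13,3) = 72/143; then P = 6/12
  3 purple: C(9,3)C(4,0)/C(13,3) = 42/143; then P = 7/12
P(purple from Box B) = 79/156 ≈ 0.5064.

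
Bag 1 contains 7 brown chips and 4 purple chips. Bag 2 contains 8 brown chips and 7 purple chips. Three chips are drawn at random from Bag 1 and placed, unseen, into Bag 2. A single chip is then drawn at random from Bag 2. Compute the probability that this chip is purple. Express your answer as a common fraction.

Condition on how many of the transferred chips are purple (from Bag 1: 4 purple of 11; then Bag 2 has 18 total).
  0 purple: C(4,0)C(7,3)/C(11,3) = 7/33; then P = 7/18
  1 purple: C(4,1)C(7,2)/C(11,3) = 28/55; then P = 8/18
  2 purple: C(4,2)C(7,1)/C(11,3) = 14/55; then P = 9/18
  3 purple: C(4,3)C(7,0)/C(11,3) = 4/165; then P = 10/18
P(purple from Bag 2) = 89/198 ≈ 0.4495.

89/198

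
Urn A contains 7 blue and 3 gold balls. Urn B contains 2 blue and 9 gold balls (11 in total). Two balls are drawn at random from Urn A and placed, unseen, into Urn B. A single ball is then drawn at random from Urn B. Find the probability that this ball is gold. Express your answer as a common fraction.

Condition on how many of the transferred balls are gold (from Urn A: 3 gold of 10; then Urn B has 13 total).
  0 gold: C(3,0)C(7,2)/C(10,2) = 7/15; then P = 9/13
  1 gold: C(3,1)C(7,1)/C(10,2) = 7/15; then P = 10/13
  2 gold: C(3,2)C(7,0)/C(10,2) = 1/15; then P = 11/13
P(gold from Urn B) = 48/65 ≈ 0.7385.

48/65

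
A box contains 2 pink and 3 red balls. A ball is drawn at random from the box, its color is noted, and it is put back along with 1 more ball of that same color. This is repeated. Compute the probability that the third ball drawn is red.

Sum over the four possibilities for the first two draws (red/not-red each), tracking how the red count and total change by +1 per draw.
P(third is red) = 3/5 ≈ 0.6000. (In a Pólya urn every draw has the same marginal probability 3/5.)

3/5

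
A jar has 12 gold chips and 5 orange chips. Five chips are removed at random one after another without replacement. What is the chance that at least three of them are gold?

Sum the hypergeometric tail for j = 3,…,5 gold chips.
Favorable = C(12,3)·C(5,2) + C(12,4)·C(5,1) + C(12,5)·C(5,0) = 5467; total = C(17,5) = 6188.
P = 5467/6188 = 781/884 ≈ 0.8835.

781/884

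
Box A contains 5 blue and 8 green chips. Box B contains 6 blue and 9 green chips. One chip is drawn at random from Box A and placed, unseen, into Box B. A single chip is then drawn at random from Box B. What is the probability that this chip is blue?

83/208

Condition on how many of the transferred chips are blue (from Box A: 5 blue of 13; then Box B has 16 total).
  0 blue: C(5,0)C(8,1)/C(13,1) = 8/13; then P = 6/16
  1 blue: C(5,1)C(8,0)/C(13,1) = 5/13; then P = 7/16
P(blue from Box B) = 83/208 ≈ 0.3990.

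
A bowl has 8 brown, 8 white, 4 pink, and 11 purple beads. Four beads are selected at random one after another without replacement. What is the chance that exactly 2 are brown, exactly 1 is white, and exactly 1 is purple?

Unordered draws without replacement: count favorable combinations over C(31,4).
Favorable = C(8,2) · C(8,1) · C(4,0) · C(11,1) = 2464; total = C(31,4) = 31465.
P = 2464/31465 = 352/4495 ≈ 0.0783.

352/4495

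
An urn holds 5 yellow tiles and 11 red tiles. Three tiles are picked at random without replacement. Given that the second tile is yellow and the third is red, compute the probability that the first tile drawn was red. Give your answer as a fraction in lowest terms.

5/7

P(first=red and the second tile is yellow and the third is red) = (11/16)·(5/15)·(10/14) = 55/336.
P(E) = Σ over first color = 11/168 + 55/336 = 11/48.
By Bayes, P(first=red | E) = 55/336 / 11/48 = 5/7 ≈ 0.7143.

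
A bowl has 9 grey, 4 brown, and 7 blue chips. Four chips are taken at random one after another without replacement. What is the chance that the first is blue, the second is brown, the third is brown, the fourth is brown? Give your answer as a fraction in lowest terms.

7/4845

Multiply the conditional probability of each draw in order, without replacement, so each draw removes one from its color and from the total.
P = (7/20) · (4/19) · (3/18) · (2/17) = 7/4845 ≈ 0.0014.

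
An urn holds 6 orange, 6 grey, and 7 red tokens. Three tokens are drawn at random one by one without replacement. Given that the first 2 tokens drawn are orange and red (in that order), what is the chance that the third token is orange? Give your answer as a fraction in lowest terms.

5/17

After removing 1 orange, 1 red, the urn has 5 orange out of 17 remaining.
P(third is orange | given) = 5/17 ≈ 0.2941.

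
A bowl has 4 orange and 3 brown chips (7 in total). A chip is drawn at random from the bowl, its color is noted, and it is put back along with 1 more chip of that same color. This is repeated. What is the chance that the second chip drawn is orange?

4/7

Condition on the first draw. If first is orange (prob 4/7), second-orange has prob (5)/(8); if not (prob 3/7), it has prob 4/(8).
P = (4/7)·(5/8) + (3/7)·(4/8) = 4/7 ≈ 0.5714.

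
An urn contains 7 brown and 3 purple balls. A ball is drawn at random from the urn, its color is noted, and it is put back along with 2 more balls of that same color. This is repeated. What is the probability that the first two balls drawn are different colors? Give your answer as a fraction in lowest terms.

Either brown then purple, or purple then brown; after the first draw the total is 12.
P = (7/10)·(3/12) + (3/10)·(7/12) = 7/20 ≈ 0.3500.

7/20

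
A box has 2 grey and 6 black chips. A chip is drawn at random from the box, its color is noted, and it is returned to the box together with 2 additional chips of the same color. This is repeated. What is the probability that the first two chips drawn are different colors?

3/10

Either black then grey, or grey then black; after the first draw the total is 10.
P = (6/8)·(2/10) + (2/8)·(6/10) = 3/10 ≈ 0.3000.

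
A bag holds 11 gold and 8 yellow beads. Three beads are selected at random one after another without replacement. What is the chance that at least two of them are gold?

605/969

Sum the hypergeometric tail for j = 2,…,3 gold beads.
Favorable = C(11,2)·C(8,1) + C(11,3)·C(8,0) = 605; total = C(19,3) = 969.
P = 605/969 = 605/969 ≈ 0.6244.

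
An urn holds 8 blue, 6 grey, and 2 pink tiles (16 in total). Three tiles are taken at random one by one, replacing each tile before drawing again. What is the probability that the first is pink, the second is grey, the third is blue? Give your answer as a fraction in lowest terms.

3/128

Multiply the conditional probability of each draw in order, with replacement (the composition resets each draw).
P = (2/16) · (6/16) · (8/16) = 3/128 ≈ 0.0234.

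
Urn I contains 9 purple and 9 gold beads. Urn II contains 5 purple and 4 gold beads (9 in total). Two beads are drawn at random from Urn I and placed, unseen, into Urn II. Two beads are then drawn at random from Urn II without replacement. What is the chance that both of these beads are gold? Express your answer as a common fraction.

Condition on how many of the transferred beads are gold (from Urn I: 9 gold of 18; then Urn II has 11 total).
  0 gold: C(9,0)C(9,2)/C(18,2) = 4/17; then P = C(4,2)/C(11,2) = 6/55
  1 gold: C(9,1)C(9,1)/C(18,2) = 9/17; then P = C(5,2)/C(11,2) = 2/11
  2 gold: C(9,2)C(9,0)/C(18,2) = 4/17; then P = C(6,2)/C(11,2) = 3/11
P(both gold) = 174/935 ≈ 0.1861.

174/935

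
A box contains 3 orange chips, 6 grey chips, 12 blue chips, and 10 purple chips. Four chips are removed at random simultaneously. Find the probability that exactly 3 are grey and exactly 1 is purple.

Unordered draws without replacement: count favorable combinations over C(31,4).
Favorable = C(3,0) · C(6,3) · C(12,0) · C(10,1) = 200; total = C(31,4) = 31465.
P = 200/31465 = 40/6293 ≈ 0.0064.

40/6293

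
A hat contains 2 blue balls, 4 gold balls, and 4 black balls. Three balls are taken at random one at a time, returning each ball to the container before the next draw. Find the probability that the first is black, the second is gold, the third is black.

Multiply the conditional probability of each draw in order, with replacement (the composition resets each draw).
P = (4/10) · (4/10) · (4/10) = 8/125 ≈ 0.0640.

8/125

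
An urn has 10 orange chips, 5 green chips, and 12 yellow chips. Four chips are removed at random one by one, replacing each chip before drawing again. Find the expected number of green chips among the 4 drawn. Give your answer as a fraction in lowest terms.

20/27

By linearity of expectation, E[X] = Σ P(draw i is green); each independent draw has P(green) = 5/27.
E[X] = 4 · 5/27 = 20/27 ≈ 0.7407.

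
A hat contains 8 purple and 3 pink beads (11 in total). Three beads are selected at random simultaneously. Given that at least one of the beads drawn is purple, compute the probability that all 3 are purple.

P(all 3 purple) = C(8,3)/C(11,3) = 56/165; P(at least one purple) = 1 − C(3,3)/C(11,3) = 164/165.
Since 'all 3 purple' ⊆ 'at least one purple', P(all 3 | at least one) = 56/165 / 164/165 = 14/41 ≈ 0.3415.

14/41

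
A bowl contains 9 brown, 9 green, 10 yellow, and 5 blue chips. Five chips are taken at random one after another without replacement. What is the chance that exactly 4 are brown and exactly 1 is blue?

Unordered draws without replacement: count favorable combinations over C(33,5).
Favorable = C(9,4) · C(9,0) · C(10,0) · C(5,1) = 630; total = C(33,5) = 237336.
P = 630/237336 = 105/39556 ≈ 0.0027.

105/39556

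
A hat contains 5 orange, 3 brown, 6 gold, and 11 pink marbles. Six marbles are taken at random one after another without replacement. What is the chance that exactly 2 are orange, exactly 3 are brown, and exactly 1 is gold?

3/8855

Unordered draws without replacement: count favorable combinations over C(25,6).
Favorable = C(5,2) · C(3,3) · C(6,1) · C(11,0) = 60; total = C(25,6) = 177100.
P = 60/177100 = 3/8855 ≈ 0.0003.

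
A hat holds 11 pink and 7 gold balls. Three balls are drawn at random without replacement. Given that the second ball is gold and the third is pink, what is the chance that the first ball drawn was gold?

3/8

P(first=gold and the second ball is gold and the third is pink) = (7/18)·(6/17)·(11/16) = 77/816.
P(E) = Σ over first color = 385/2448 + 77/816 = 77/306.
By Bayes, P(first=gold | E) = 77/816 / 77/306 = 3/8 ≈ 0.3750.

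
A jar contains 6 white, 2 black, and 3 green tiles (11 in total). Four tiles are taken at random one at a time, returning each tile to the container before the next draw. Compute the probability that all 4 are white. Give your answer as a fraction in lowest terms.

1296/14641

Multiply the conditional probability of each draw in order, with replacement (the composition resets each draw).
P = (6/11) · (6/11) · (6/11) · (6/11) = 1296/14641 ≈ 0.0885.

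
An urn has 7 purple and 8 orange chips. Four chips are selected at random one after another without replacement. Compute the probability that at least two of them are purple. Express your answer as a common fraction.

43/65

Sum the hypergeometric tail for j = 2,…,4 purple chips.
Favorable = C(7,2)·C(8,2) + C(7,3)·C(8,1) + C(7,4)·C(8,0) = 903; total = C(15,4) = 1365.
P = 903/1365 = 43/65 ≈ 0.6615.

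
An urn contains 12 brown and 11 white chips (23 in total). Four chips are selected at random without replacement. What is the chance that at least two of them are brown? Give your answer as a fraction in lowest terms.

17/23

Sum the hypergeometric tail for j = 2,…,4 brown chips.
Favorable = C(12,2)·C(11,2) + C(12,3)·C(11,1) + C(12,4)·C(11,0) = 6545; total = C(23,4) = 8855.
P = 6545/8855 = 17/23 ≈ 0.7391.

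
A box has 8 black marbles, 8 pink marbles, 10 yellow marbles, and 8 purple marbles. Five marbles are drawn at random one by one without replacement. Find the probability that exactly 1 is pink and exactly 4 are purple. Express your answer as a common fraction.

35/17391

Unordered draws without replacement: count favorable combinations over C(34,5).
Favorable = C(8,0) · C(8,1) · C(10,0) · C(8,4) = 560; total = C(34,5) = 278256.
P = 560/278256 = 35/17391 ≈ 0.0020.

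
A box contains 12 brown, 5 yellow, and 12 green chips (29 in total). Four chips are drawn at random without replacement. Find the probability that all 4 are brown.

Unordered draws without replacement: count favorable combinations over C(29,4).
Favorable = C(12,4) · C(5,0) · C(12,0) = 495; total = C(29,4) = 23751.
P = 495/23751 = 55/2639 ≈ 0.0208.

55/2639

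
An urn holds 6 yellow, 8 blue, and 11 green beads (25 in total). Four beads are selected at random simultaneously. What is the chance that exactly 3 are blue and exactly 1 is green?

28/575

Unordered draws without replacement: count favorable combinations over C(25,4).
Favorable = C(6,0) · C(8,3) · C(11,1) = 616; total = C(25,4) = 12650.
P = 616/12650 = 28/575 ≈ 0.0487.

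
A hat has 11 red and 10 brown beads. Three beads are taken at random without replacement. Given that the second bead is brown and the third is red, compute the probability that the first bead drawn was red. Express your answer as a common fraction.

10/19

P(first=red and the second bead is brown and the third is red) = (11/21)·(10/20)·(10/19) = 55/399.
P(E) = Σ over first color = 55/399 + 33/266 = 11/42.
By Bayes, P(first=red | E) = 55/399 / 11/42 = 10/19 ≈ 0.5263.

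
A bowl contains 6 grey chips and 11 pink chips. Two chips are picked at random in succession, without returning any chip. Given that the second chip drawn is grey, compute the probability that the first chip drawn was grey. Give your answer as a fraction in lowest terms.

5/16

P(first=grey and the second chip drawn is grey) = (6/17)·(5/16) = 15/136.
P(the second chip drawn is grey) = Σ over first color = 15/136 + 33/136 = 6/17.
By Bayes, P(first=grey | the second chip drawn is grey) = 15/136 / 6/17 = 5/16 ≈ 0.3125.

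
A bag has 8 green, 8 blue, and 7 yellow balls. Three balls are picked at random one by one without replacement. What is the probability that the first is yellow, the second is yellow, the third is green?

8/253

Multiply the conditional probability of each draw in order, without replacement, so each draw removes one from its color and from the total.
P = (7/23) · (6/22) · (8/21) = 8/253 ≈ 0.0316.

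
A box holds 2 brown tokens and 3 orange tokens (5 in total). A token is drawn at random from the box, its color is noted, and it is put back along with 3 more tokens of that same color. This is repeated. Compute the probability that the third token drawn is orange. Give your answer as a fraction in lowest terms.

Sum over the four possibilities for the first two draws (orange/not-orange each), tracking how the orange count and total change by +3 per draw.
P(third is orange) = 3/5 ≈ 0.6000. (In a Pólya urn every draw has the same marginal probability 3/5.)

3/5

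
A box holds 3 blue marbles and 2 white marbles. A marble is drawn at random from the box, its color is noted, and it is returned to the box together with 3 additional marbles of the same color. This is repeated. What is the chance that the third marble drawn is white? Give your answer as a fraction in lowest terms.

Sum over the four possibilities for the first two draws (white/not-white each), tracking how the white count and total change by +3 per draw.
P(third is white) = 2/5 ≈ 0.4000. (In a Pólya urn every draw has the same marginal probability 2/5.)

2/5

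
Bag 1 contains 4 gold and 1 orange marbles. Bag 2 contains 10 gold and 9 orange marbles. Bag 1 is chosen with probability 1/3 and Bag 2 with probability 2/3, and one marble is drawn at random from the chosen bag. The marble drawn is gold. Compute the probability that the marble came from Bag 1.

P(gold | Bag 1) = 4/5; P(gold | Bag 2) = 10/19.
P(gold) = 1/3·4/5 + 2/3·10/19 = 176/285.
By Bayes' rule, P(Bag 1 | gold) = 4/15 / 176/285 = 19/44 ≈ 0.4318.

19/44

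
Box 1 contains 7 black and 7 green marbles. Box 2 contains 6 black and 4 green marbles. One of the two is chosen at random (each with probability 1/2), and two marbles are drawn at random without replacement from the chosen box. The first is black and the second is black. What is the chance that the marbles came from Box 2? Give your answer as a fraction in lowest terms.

P(E | Box 1) = 3/13; P(E | Box 2) = 1/3.
P(E) = 1/2·3/13 + 1/2·1/3 = 11/39.
By Bayes' rule, P(Box 2 | E) = 1/6 / 11/39 = 13/22 ≈ 0.5909.

13/22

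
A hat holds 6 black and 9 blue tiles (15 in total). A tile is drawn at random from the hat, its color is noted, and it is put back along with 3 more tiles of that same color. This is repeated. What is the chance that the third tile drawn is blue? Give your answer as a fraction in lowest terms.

3/5

Sum over the four possibilities for the first two draws (blue/not-blue each), tracking how the blue count and total change by +3 per draw.
P(third is blue) = 3/5 ≈ 0.6000. (In a Pólya urn every draw has the same marginal probability 9/15.)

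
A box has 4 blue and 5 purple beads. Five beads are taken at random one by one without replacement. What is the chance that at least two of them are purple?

121/126

Sum the hypergeometric tail for j = 2,…,5 purple beads.
Favorable = C(5,2)·C(4,3) + C(5,3)·C(4,2) + C(5,4)·C(4,1) + C(5,5)·C(4,0) = 121; total = C(9,5) = 126.
P = 121/126 = 121/126 ≈ 0.9603.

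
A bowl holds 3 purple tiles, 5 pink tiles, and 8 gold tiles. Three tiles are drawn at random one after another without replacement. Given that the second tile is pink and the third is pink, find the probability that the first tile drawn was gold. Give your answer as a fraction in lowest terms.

P(first=gold and the second tile is pink and the third is pink) = (8/16)·(5/15)·(4/14) = 1/21.
P(E) = Σ over first color = 1/56 + 1/56 + 1/21 = 1/12.
By Bayes, P(first=gold | E) = 1/21 / 1/12 = 4/7 ≈ 0.5714.

4/7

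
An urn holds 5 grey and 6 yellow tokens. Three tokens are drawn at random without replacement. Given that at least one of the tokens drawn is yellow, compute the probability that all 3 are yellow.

4/31

P(all 3 yellow) = C(6,3)/C(11,3) = 4/33; P(at least one yellow) = 1 − C(5,3)/C(11,3) = 31/33.
Since 'all 3 yellow' ⊆ 'at least one yellow', P(all 3 | at least one) = 4/33 / 31/33 = 4/31 ≈ 0.1290.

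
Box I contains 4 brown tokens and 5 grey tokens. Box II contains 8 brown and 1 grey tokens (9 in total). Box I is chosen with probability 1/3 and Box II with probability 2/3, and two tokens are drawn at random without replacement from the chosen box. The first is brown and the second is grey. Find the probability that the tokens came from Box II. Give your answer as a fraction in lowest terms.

4/9

P(E | Box I) = 5/18; P(E | Box II) = 1/9.
P(E) = 1/3·5/18 + 2/3·1/9 = 1/6.
By Bayes' rule, P(Box II | E) = 2/27 / 1/6 = 4/9 ≈ 0.4444.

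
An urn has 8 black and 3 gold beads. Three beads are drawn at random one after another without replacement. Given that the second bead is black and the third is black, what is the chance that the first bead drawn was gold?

P(first=gold and the second bead is black and the third is black) = (3/11)·(8/10)·(7/9) = 28/165.
P(E) = Σ over first color = 56/165 + 28/165 = 28/55.
By Bayes, P(first=gold | E) = 28/165 / 28/55 = 1/3 ≈ 0.3333.

1/3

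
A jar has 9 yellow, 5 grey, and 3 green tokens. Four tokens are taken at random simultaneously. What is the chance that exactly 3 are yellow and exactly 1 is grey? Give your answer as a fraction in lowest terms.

3/17

Unordered draws without replacement: count favorable combinations over C(17,4).
Favorable = C(9,3) · C(5,1) · C(3,0) = 420; total = C(17,4) = 2380.
P = 420/2380 = 3/17 ≈ 0.1765.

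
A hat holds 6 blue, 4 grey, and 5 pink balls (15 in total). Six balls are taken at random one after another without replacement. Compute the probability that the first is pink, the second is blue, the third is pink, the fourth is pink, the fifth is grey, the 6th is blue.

2/1001

Multiply the conditional probability of each draw in order, without replacement, so each draw removes one from its color and from the total.
P = (5/15) · (6/14) · (4/13) · (3/12) · (4/11) · (5/10) = 2/1001 ≈ 0.0020.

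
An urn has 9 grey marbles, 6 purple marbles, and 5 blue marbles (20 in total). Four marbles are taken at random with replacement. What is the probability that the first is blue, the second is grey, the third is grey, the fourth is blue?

Multiply the conditional probability of each draw in order, with replacement (the composition resets each draw).
P = (5/20) · (9/20) · (9/20) · (5/20) = 81/6400 ≈ 0.0127.

81/6400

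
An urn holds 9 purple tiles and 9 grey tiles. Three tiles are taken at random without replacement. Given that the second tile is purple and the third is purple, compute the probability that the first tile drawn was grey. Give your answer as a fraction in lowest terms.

P(first=grey and the second tile is purple and the third is purple) = (9/18)·(9/17)·(8/16) = 9/68.
P(E) = Σ over first color = 7/68 + 9/68 = 4/17.
By Bayes, P(first=grey | E) = 9/68 / 4/17 = 9/16 ≈ 0.5625.

9/16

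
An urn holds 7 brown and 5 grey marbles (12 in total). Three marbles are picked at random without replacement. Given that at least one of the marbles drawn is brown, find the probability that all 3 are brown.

1/6

P(all 3 brown) = C(7,3)/C(12,3) = 7/44; P(at least one brown) = 1 − C(5,3)/C(12,3) = 21/22.
Since 'all 3 brown' ⊆ 'at least one brown', P(all 3 | at least one) = 7/44 / 21/22 = 1/6 ≈ 0.1667.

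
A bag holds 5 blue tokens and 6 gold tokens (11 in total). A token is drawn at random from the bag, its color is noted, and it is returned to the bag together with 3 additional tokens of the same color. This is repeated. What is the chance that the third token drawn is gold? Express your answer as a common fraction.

6/11

Sum over the four possibilities for the first two draws (gold/not-gold each), tracking how the gold count and total change by +3 per draw.
P(third is gold) = 6/11 ≈ 0.5455. (In a Pólya urn every draw has the same marginal probability 6/11.)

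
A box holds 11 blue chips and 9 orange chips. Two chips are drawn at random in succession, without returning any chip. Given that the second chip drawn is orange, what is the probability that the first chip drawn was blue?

11/19

P(first=blue and the second chip drawn is orange) = (11/20)·(9/19) = 99/380.
P(the second chip drawn is orange) = Σ over first color = 99/380 + 18/95 = 9/20.
By Bayes, P(first=blue | the second chip drawn is orange) = 99/380 / 9/20 = 11/19 ≈ 0.5789.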